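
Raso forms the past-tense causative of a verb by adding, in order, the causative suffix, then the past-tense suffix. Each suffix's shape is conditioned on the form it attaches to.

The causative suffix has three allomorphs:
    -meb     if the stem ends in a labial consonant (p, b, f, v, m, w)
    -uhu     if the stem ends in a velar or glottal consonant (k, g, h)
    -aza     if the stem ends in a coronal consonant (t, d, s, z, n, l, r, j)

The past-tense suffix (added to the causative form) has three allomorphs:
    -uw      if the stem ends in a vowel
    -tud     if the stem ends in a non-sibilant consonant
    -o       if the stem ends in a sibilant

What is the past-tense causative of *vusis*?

vusisazauw

Since the final consonant of *vusis* is /s/ (coronal), it takes -aza, giving *vusisaza*.
Since the final sound of the causative form *vusisaza* is /a/ (a vowel), it takes -uw, giving *vusisazauw*.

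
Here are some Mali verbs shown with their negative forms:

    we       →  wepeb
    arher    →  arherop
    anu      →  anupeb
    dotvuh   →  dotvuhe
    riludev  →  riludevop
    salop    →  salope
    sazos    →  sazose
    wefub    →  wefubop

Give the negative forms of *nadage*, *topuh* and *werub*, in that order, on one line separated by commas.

nadagepeb, topuhe, werubop

Looking at the final sound of each stem: -e when the stem ends in a voiceless consonant (*dotvuh*, *salop*, *sazos*); -op when the stem ends in a voiced consonant (*arher*, *riludev*, *wefub*); -peb when the stem ends in a vowel (*we*, *anu*).
*nadage*: final sound = /e/, a vowel → -peb → *nadagepeb*.
*topuh* — final sound /h/ (a voiceless consonant) → -e → *topuhe*.
Since the final sound of *werub* is /b/ (a voiced consonant), it takes -op, giving *werubop*.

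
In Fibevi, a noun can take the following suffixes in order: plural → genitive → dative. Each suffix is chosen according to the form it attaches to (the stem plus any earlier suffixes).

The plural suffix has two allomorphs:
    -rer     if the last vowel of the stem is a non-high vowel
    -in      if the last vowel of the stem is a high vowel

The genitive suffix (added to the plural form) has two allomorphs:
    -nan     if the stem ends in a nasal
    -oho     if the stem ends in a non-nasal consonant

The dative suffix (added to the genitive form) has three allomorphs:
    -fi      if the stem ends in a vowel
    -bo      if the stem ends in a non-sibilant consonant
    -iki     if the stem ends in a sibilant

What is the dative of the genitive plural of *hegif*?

hegifinnanbo

Since the last vowel of *hegif* is /i/ (a high vowel), it takes -in, giving *hegifin*.
The plural form *hegifin* — final consonant /n/ (a nasal) → -nan → *hegifinnan*.
The final sound of the genitive form *hegifinnan* is /n/, which is a non-sibilant consonant, so the dative suffix is -bo, giving *hegifinnanbo*.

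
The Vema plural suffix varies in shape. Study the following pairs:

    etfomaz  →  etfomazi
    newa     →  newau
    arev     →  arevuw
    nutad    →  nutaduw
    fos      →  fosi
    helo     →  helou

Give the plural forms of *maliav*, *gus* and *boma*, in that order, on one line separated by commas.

Looking at the final sound of each stem: -i when the stem ends in a sibilant (*etfomaz*, *fos*); -uw when the stem ends in a non-sibilant consonant (*arev*, *nutad*); -u when the stem ends in a vowel (*newa*, *helo*).
*maliav* — final sound /v/ (a non-sibilant consonant) → -uw → *maliavuw*.
*gus* — final sound /s/ (a sibilant) → -i → *gusi*.
Since the final sound of *boma* is /a/ (a vowel), it takes -u, giving *bomau*.

maliavuw, gusi, bomau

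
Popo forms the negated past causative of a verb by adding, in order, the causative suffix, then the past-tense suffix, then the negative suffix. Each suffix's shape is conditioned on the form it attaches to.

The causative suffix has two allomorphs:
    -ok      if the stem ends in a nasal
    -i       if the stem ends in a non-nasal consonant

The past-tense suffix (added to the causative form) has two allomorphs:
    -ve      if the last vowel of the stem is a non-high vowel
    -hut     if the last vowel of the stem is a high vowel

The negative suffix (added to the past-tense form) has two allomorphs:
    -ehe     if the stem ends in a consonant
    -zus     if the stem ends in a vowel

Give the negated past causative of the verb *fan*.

fanokvezus

The final consonant of *fan* is /n/, which is a nasal, so the causative suffix is -ok, giving *fanok*.
The last vowel of the causative form *fanok* is /o/, which is a non-high vowel, so the past-tense suffix is -ve, giving *fanokve*.
Since the final sound of the past-tense form *fanokve* is /e/ (a vowel), it takes -zus, giving *fanokvezus*.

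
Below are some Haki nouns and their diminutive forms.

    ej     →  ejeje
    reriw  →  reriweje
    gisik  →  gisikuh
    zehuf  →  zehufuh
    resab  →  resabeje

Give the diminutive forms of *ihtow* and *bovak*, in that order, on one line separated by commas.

ihtoweje, bovakuh

Looking at the final consonant of each stem: -uh when the stem ends in a voiceless consonant (*gisik*, *zehuf*); -eje when the stem ends in a voiced consonant (*ej*, *reriw*, *resab*).
*ihtow* — final consonant /w/ (voiced) → -eje → *ihtoweje*.
The final consonant of *bovak* is /k/, which is voiceless, so the suffix is -uh, giving *bovakuh*.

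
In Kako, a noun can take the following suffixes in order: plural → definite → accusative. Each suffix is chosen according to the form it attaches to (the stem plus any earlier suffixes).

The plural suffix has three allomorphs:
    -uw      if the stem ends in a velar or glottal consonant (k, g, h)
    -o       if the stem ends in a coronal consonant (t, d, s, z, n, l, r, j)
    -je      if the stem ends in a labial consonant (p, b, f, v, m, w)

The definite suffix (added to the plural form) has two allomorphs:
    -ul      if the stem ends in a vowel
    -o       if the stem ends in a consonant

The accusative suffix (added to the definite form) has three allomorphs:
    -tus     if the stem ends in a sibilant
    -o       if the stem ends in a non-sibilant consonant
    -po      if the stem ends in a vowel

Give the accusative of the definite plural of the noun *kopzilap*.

kopzilapjeulo

The final consonant of *kopzilap* is /p/, which is labial, so the plural suffix is -je, giving *kopzilapje*.
The plural form *kopzilapje* — final sound /e/ (a vowel) → -ul → *kopzilapjeul*.
The definite form *kopzilapjeul*: final sound = /l/, a non-sibilant consonant → -o → *kopzilapjeulo*.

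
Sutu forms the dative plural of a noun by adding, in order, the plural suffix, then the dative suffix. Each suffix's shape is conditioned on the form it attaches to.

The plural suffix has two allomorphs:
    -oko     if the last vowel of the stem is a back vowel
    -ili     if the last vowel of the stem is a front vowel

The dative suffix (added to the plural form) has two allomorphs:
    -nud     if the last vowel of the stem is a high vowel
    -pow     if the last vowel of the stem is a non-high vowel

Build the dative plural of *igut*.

The last vowel of *igut* is /u/, which is a back vowel, so the plural suffix is -oko, giving *igutoko*.
The plural form *igutoko* — last vowel /o/ (a non-high vowel) → -pow → *igutokopow*.

igutokopow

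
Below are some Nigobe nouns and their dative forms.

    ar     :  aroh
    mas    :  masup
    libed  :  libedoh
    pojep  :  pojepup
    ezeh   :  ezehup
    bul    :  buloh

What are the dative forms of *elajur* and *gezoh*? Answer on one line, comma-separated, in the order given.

elajuroh, gezohup

Looking at the final consonant of each stem: -up when the stem ends in a voiceless consonant (*mas*, *pojep*, *ezeh*); -oh when the stem ends in a voiced consonant (*ar*, *libed*, *bul*).
The final consonant of *elajur* is /r/, which is voiced, so the suffix is -oh, giving *elajuroh*.
*gezoh*: final consonant = /h/, voiceless → -up → *gezohup*.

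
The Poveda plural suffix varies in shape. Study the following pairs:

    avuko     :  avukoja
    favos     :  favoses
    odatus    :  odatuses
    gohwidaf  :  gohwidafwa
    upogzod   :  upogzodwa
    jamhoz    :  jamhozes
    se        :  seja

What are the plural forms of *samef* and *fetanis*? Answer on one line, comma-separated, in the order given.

The pattern is sibilance of the final sound: -es when the stem ends in a sibilant (*favos*, *odatus*, *jamhoz*); -wa when the stem ends in a non-sibilant consonant (*gohwidaf*, *upogzod*); -ja when the stem ends in a vowel (*avuko*, *se*).
*samef* — final sound /f/ (a non-sibilant consonant) → -wa → *samefwa*.
The final sound of *fetanis* is /s/, which is a sibilant, so the suffix is -es, giving *fetanises*.

samefwa, fetanises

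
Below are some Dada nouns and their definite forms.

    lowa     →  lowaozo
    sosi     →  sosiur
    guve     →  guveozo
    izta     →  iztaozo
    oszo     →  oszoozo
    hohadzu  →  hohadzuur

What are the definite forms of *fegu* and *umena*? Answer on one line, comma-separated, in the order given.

feguur, umenaozo

The pattern is height harmony: -ur when the last vowel of the stem is a high vowel (*sosi*, *hohadzu*); -ozo when the last vowel of the stem is a non-high vowel (*lowa*, *guve*, *izta*, *oszo*).
Since the last vowel of *fegu* is /u/ (a high vowel), it takes -ur, giving *feguur*.
Since the last vowel of *umena* is /a/ (a non-high vowel), it takes -ozo, giving *umenaozo*.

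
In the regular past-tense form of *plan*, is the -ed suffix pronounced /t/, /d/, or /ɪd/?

The stem *plan* ends in a voiced sound other than /d/.
The -ed suffix is realized as /ɪd/ after /t, d/; as /t/ after other voiceless consonants; and as /d/ after other voiced sounds.
So -ed on *plan* is pronounced /d/.

/d/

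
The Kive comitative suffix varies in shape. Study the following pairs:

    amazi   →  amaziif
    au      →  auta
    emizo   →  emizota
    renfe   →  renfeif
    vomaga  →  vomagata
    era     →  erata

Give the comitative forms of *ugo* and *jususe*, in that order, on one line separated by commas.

ugota, jususeif

The pattern is front/back vowel harmony: -if when the last vowel of the stem is a front vowel (*amazi*, *renfe*); -ta when the last vowel of the stem is a back vowel (*au*, *emizo*, *vomaga*, *era*).
The last vowel of *ugo* is /o/, which is a back vowel, so the suffix is -ta, giving *ugota*.
*jususe* — last vowel /e/ (a front vowel) → -if → *jususeif*.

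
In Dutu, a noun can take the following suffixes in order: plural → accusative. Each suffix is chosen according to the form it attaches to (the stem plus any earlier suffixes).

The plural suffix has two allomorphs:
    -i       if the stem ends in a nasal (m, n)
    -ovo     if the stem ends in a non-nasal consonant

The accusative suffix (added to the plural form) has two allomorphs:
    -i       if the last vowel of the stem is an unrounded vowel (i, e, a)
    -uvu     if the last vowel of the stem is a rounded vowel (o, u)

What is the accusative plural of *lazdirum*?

lazdirumii

*lazdirum* — final consonant /m/ (a nasal) → -i → *lazdirumi*.
The plural form *lazdirumi* — last vowel /i/ (an unrounded vowel) → -i → *lazdirumii*.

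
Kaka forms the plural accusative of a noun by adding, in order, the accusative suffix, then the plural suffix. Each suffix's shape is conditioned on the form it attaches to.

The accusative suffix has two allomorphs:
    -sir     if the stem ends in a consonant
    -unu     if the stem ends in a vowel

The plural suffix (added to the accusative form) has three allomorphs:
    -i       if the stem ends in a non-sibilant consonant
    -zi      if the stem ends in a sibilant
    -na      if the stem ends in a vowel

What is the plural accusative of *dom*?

*dom*: final sound = /m/, a consonant → -sir → *domsir*.
The accusative form *domsir* — final sound /r/ (a non-sibilant consonant) → -i → *domsiri*.

domsiri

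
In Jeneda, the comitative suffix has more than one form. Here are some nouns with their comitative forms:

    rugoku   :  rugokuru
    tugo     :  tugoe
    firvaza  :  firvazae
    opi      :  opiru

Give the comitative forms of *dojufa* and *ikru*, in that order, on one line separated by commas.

dojufae, ikruru

The suffix is conditioned by the last vowel: -ru when the last vowel of the stem is a high vowel (*rugoku*, *opi*); -e when the last vowel of the stem is a non-high vowel (*tugo*, *firvaza*).
*dojufa* — last vowel /a/ (a non-high vowel) → -e → *dojufae*.
The last vowel of *ikru* is /u/, which is a high vowel, so the suffix is -ru, giving *ikruru*.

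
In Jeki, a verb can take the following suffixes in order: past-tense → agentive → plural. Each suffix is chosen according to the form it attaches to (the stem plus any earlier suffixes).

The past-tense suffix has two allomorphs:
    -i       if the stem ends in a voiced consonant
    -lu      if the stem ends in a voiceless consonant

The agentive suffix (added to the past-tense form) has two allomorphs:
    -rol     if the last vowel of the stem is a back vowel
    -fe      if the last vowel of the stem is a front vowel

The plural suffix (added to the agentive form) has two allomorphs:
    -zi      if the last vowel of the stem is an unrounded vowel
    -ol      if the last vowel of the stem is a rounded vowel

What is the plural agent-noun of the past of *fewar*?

fewarifezi

*fewar*: final consonant = /r/, voiced → -i → *fewari*.
Since the last vowel of the past-tense form *fewari* is /i/ (a front vowel), it takes -fe, giving *fewarife*.
The last vowel of the agentive form *fewarife* is /e/, which is an unrounded vowel, so the plural suffix is -zi, giving *fewarifezi*.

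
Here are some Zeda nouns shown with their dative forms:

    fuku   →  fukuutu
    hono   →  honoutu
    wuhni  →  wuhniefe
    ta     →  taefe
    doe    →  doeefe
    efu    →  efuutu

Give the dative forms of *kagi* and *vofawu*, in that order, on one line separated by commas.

kagiefe, vofawuutu

The pattern is rounding harmony: -utu when the last vowel of the stem is a rounded vowel (*fuku*, *hono*, *efu*); -efe when the last vowel of the stem is an unrounded vowel (*wuhni*, *ta*, *doe*).
*kagi* — last vowel /i/ (an unrounded vowel) → -efe → *kagiefe*.
*vofawu*: last vowel = /u/, a rounded vowel → -utu → *vofawuutu*.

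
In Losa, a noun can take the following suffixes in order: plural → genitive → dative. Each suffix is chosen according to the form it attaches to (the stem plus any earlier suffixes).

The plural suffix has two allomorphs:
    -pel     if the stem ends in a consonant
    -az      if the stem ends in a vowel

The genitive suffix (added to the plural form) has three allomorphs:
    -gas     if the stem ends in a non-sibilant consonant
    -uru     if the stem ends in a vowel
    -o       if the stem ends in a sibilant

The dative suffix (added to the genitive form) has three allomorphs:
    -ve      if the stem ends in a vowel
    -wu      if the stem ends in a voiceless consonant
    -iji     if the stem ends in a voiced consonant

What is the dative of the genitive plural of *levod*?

levodpelgaswu

The final sound of *levod* is /d/, which is a consonant, so the plural suffix is -pel, giving *levodpel*.
Since the final sound of the plural form *levodpel* is /l/ (a non-sibilant consonant), it takes -gas, giving *levodpelgas*.
The final sound of the genitive form *levodpelgas* is /s/, which is a voiceless consonant, so the dative suffix is -wu, giving *levodpelgaswu*.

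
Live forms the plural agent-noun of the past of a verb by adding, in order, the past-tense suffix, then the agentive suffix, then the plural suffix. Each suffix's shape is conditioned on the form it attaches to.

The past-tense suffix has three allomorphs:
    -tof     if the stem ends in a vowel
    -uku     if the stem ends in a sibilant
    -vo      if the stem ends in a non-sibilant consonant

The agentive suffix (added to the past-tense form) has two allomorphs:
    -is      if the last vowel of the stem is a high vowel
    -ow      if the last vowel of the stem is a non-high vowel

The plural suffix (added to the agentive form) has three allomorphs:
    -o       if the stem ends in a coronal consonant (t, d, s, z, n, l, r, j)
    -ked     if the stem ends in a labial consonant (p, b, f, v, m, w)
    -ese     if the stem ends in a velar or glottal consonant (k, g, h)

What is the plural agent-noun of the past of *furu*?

*furu*: final sound = /u/, a vowel → -tof → *furutof*.
The past-tense form *furutof* — last vowel /o/ (a non-high vowel) → -ow → *furutofow*.
The agentive form *furutofow*: final consonant = /w/, labial → -ked → *furutofowked*.

furutofowked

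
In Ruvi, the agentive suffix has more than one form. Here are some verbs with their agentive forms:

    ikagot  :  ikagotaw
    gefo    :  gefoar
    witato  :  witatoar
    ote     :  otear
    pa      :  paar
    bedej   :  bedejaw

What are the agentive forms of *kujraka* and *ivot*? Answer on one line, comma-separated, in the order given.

kujrakaar, ivotaw

The pattern is consonant vs. vowel: -aw when the stem ends in a consonant (*ikagot*, *bedej*); -ar when the stem ends in a vowel (*gefo*, *witato*, *ote*, *pa*).
Since the final sound of *kujraka* is /a/ (a vowel), it takes -ar, giving *kujrakaar*.
Since the final sound of *ivot* is /t/ (a consonant), it takes -aw, giving *ivotaw*.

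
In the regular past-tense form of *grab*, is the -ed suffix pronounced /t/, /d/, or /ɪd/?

/d/

The stem *grab* ends in a voiced sound other than /d/.
The -ed suffix is realized as /ɪd/ after /t, d/; as /t/ after other voiceless consonants; and as /d/ after other voiced sounds.
So -ed on *grab* is pronounced /d/.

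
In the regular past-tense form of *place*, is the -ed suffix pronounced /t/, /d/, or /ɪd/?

/t/

The stem *place* ends in a voiceless consonant other than /t/.
The -ed suffix is realized as /ɪd/ after /t, d/; as /t/ after other voiceless consonants; and as /d/ after other voiced sounds.
So -ed on *place* is pronounced /t/.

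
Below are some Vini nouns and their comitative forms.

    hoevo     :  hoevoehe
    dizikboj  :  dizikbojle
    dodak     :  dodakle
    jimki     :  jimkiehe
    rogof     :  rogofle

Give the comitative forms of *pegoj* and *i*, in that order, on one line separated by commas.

pegojle, iehe

The suffix is conditioned by the final sound: -le when the stem ends in a consonant (*dizikboj*, *dodak*, *rogof*); -ehe when the stem ends in a vowel (*hoevo*, *jimki*).
The final sound of *pegoj* is /j/, which is a consonant, so the suffix is -le, giving *pegojle*.
Since the final sound of *i* is /i/ (a vowel), it takes -ehe, giving *iehe*.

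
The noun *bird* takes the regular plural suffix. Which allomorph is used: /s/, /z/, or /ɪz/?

/z/

The stem *bird* ends in a voiced non-sibilant sound.
The plural suffix surfaces as /ɪz/ after sibilants, /s/ after other voiceless consonants, and /z/ after other voiced sounds.
So the plural -s on *bird* is pronounced /z/.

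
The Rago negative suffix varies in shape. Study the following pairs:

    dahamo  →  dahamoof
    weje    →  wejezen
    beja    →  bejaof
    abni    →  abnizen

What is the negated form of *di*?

dizen

The pattern is front/back vowel harmony: -zen when the last vowel of the stem is a front vowel (*weje*, *abni*); -of when the last vowel of the stem is a back vowel (*dahamo*, *beja*).
The last vowel of *di* is /i/, which is a front vowel, so the suffix is -zen, giving *dizen*.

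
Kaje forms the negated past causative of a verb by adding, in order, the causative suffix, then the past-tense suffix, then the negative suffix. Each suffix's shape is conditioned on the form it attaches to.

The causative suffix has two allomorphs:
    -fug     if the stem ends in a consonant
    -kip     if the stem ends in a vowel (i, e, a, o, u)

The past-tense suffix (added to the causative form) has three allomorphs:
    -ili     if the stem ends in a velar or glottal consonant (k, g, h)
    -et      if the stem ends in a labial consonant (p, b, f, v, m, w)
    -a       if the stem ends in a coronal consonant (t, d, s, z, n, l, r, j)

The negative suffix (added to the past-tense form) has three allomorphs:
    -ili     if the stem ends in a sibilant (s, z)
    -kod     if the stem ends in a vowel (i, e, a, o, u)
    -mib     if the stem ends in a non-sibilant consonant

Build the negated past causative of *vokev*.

*vokev*: final sound = /v/, a consonant → -fug → *vokevfug*.
The causative form *vokevfug*: final consonant = /g/, velar/glottal → -ili → *vokevfugili*.
The past-tense form *vokevfugili* — final sound /i/ (a vowel) → -kod → *vokevfugilikod*.

vokevfugilikod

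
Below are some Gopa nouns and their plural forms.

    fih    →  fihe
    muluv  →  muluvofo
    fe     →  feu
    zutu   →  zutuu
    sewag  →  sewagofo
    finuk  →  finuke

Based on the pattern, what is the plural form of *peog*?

peogofo

The alternation tracks the final sound of the stem — -e when the stem ends in a voiceless consonant (*fih*, *finuk*); -ofo when the stem ends in a voiced consonant (*muluv*, *sewag*); -u when the stem ends in a vowel (*fe*, *zutu*).
The final sound of *peog* is /g/, which is a voiced consonant, so the suffix is -ofo, giving *peogofo*.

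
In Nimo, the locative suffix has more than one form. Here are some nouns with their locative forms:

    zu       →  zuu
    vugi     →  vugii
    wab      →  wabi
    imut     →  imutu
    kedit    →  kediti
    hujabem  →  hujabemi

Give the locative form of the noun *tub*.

tubu

Looking at the last vowel of each stem: -u when the last vowel of the stem is a rounded vowel (*zu*, *imut*); -i when the last vowel of the stem is an unrounded vowel (*vugi*, *wab*, *kedit*, *hujabem*).
Since the last vowel of *tub* is /u/ (a rounded vowel), it takes -u, giving *tubu*.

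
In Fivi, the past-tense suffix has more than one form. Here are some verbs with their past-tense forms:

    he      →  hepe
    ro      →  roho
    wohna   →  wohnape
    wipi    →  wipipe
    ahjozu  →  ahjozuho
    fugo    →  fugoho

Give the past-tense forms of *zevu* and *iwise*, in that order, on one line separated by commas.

Looking at the last vowel of each stem: -ho when the last vowel of the stem is a rounded vowel (*ro*, *ahjozu*, *fugo*); -pe when the last vowel of the stem is an unrounded vowel (*he*, *wohna*, *wipi*).
The last vowel of *zevu* is /u/, which is a rounded vowel, so the suffix is -ho, giving *zevuho*.
*iwise*: last vowel = /e/, an unrounded vowel → -pe → *iwisepe*.

zevuho, iwisepe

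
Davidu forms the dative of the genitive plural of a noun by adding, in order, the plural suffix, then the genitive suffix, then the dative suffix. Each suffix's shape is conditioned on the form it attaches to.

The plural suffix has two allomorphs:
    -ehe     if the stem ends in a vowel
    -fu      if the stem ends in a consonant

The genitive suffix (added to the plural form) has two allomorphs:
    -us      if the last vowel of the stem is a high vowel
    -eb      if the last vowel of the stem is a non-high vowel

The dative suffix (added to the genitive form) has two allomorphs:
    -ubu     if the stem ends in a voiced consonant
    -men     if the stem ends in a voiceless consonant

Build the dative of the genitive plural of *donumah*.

donumahfuusmen

*donumah* — final sound /h/ (a consonant) → -fu → *donumahfu*.
The last vowel of the plural form *donumahfu* is /u/, which is a high vowel, so the genitive suffix is -us, giving *donumahfuus*.
The genitive form *donumahfuus* — final consonant /s/ (voiceless) → -men → *donumahfuusmen*.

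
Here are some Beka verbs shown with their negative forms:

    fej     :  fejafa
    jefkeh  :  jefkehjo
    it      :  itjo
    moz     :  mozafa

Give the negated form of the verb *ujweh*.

ujwehjo

Looking at the final consonant of each stem: -jo when the stem ends in a voiceless consonant (*jefkeh*, *it*); -afa when the stem ends in a voiced consonant (*fej*, *moz*).
Since the final consonant of *ujweh* is /h/ (voiceless), it takes -jo, giving *ujwehjo*.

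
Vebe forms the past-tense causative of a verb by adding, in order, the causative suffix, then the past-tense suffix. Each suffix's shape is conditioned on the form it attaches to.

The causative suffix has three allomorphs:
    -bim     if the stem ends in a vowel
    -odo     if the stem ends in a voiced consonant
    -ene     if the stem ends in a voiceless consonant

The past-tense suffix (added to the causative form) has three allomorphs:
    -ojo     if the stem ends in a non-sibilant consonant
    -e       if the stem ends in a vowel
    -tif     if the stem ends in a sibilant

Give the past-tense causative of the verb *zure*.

*zure*: final sound = /e/, a vowel → -bim → *zurebim*.
Since the final sound of the causative form *zurebim* is /m/ (a non-sibilant consonant), it takes -ojo, giving *zurebimojo*.

zurebimojo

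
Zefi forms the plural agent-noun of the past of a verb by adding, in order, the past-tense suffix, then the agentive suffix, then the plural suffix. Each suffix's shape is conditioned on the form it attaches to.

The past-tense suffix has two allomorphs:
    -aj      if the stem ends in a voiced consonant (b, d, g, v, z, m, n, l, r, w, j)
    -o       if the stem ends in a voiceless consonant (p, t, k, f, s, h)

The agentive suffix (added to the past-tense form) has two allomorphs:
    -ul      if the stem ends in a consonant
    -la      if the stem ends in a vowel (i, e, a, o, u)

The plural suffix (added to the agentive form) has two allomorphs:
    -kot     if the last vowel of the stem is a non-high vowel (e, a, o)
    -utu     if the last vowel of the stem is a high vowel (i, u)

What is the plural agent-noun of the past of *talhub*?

talhubajulutu

The final consonant of *talhub* is /b/, which is voiced, so the past-tense suffix is -aj, giving *talhubaj*.
The final sound of the past-tense form *talhubaj* is /j/, which is a consonant, so the agentive suffix is -ul, giving *talhubajul*.
The agentive form *talhubajul* — last vowel /u/ (a high vowel) → -utu → *talhubajulutu*.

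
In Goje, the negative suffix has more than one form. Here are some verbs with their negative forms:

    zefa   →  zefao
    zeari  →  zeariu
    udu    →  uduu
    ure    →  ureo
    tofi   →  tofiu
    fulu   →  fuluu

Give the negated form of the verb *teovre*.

teovreo

Looking at the last vowel of each stem: -u when the last vowel of the stem is a high vowel (*zeari*, *udu*, *tofi*, *fulu*); -o when the last vowel of the stem is a non-high vowel (*zefa*, *ure*).
The last vowel of *teovre* is /e/, which is a non-high vowel, so the suffix is -o, giving *teovreo*.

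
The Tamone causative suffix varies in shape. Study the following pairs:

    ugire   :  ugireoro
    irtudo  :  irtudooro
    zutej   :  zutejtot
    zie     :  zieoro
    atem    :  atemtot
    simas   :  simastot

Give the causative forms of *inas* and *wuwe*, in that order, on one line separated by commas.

The pattern is consonant vs. vowel: -tot when the stem ends in a consonant (*zutej*, *atem*, *simas*); -oro when the stem ends in a vowel (*ugire*, *irtudo*, *zie*).
Since the final sound of *inas* is /s/ (a consonant), it takes -tot, giving *inastot*.
*wuwe* — final sound /e/ (a vowel) → -oro → *wuweoro*.

inastot, wuweoro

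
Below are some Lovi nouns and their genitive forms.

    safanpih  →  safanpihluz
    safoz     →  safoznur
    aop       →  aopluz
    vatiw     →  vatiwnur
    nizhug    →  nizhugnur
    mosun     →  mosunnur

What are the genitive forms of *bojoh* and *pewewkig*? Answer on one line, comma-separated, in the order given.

Looking at the final consonant of each stem: -luz when the stem ends in a voiceless consonant (*safanpih*, *aop*); -nur when the stem ends in a voiced consonant (*safoz*, *vatiw*, *nizhug*, *mosun*).
Since the final consonant of *bojoh* is /h/ (voiceless), it takes -luz, giving *bojohluz*.
Since the final consonant of *pewewkig* is /g/ (voiced), it takes -nur, giving *pewewkignur*.

bojohluz, pewewkignur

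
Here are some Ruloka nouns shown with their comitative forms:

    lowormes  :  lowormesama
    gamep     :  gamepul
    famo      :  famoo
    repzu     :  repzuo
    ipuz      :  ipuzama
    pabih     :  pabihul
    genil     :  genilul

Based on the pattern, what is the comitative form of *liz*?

lizama

The pattern is sibilance of the final sound: -ama when the stem ends in a sibilant (*lowormes*, *ipuz*); -ul when the stem ends in a non-sibilant consonant (*gamep*, *pabih*, *genil*); -o when the stem ends in a vowel (*famo*, *repzu*).
The final sound of *liz* is /z/, which is a sibilant, so the suffix is -ama, giving *lizama*.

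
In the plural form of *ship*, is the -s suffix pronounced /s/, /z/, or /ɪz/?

The stem *ship* ends in a voiceless non-sibilant consonant.
The plural suffix surfaces as /ɪz/ after sibilants, /s/ after other voiceless consonants, and /z/ after other voiced sounds.
So the plural -s on *ship* is pronounced /s/.

/s/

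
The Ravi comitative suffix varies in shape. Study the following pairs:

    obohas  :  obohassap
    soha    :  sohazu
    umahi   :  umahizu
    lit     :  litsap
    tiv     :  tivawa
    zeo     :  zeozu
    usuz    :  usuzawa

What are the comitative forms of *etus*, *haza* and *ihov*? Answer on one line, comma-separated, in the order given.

The alternation tracks the final sound of the stem — -sap when the stem ends in a voiceless consonant (*obohas*, *lit*); -awa when the stem ends in a voiced consonant (*tiv*, *usuz*); -zu when the stem ends in a vowel (*soha*, *umahi*, *zeo*).
*etus* — final sound /s/ (a voiceless consonant) → -sap → *etussap*.
*haza*: final sound = /a/, a vowel → -zu → *hazazu*.
*ihov*: final sound = /v/, a voiced consonant → -awa → *ihovawa*.

etussap, hazazu, ihovawa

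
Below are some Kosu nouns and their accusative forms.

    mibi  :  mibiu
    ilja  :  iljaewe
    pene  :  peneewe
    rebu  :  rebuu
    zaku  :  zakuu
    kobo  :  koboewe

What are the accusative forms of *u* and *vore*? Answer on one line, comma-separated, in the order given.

The alternation tracks the last vowel of the stem — -u when the last vowel of the stem is a high vowel (*mibi*, *rebu*, *zaku*); -ewe when the last vowel of the stem is a non-high vowel (*ilja*, *pene*, *kobo*).
*u*: last vowel = /u/, a high vowel → -u → *uu*.
*vore*: last vowel = /e/, a non-high vowel → -ewe → *voreewe*.

uu, voreewe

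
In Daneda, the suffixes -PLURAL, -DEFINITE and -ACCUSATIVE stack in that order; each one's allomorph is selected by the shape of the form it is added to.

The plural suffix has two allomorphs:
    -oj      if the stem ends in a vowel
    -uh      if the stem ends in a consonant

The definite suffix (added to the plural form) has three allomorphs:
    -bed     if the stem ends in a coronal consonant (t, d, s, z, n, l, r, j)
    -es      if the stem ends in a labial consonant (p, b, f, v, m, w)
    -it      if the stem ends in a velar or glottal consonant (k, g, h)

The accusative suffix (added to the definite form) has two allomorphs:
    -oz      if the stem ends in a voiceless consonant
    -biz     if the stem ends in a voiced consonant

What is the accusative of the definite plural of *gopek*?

gopekuhitoz

The final sound of *gopek* is /k/, which is a consonant, so the plural suffix is -uh, giving *gopekuh*.
The plural form *gopekuh* — final consonant /h/ (velar/glottal) → -it → *gopekuhit*.
The definite form *gopekuhit*: final consonant = /t/, voiceless → -oz → *gopekuhitoz*.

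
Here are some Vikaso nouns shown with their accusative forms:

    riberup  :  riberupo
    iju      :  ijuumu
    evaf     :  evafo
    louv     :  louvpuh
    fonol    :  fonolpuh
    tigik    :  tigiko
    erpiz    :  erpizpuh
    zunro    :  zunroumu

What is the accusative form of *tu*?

tuumu

The alternation tracks the final sound of the stem — -o when the stem ends in a voiceless consonant (*riberup*, *evaf*, *tigik*); -puh when the stem ends in a voiced consonant (*louv*, *fonol*, *erpiz*); -umu when the stem ends in a vowel (*iju*, *zunro*).
Since the final sound of *tu* is /u/ (a vowel), it takes -umu, giving *tuumu*.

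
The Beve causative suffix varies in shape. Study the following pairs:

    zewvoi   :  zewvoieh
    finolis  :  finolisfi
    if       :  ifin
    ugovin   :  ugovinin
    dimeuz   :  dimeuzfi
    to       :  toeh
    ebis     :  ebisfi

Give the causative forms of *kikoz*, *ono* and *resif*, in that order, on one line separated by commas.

Looking at the final sound of each stem: -fi when the stem ends in a sibilant (*finolis*, *dimeuz*, *ebis*); -in when the stem ends in a non-sibilant consonant (*if*, *ugovin*); -eh when the stem ends in a vowel (*zewvoi*, *to*).
Since the final sound of *kikoz* is /z/ (a sibilant), it takes -fi, giving *kikozfi*.
*ono* — final sound /o/ (a vowel) → -eh → *onoeh*.
*resif* — final sound /f/ (a non-sibilant consonant) → -in → *resifin*.

kikozfi, onoeh, resifin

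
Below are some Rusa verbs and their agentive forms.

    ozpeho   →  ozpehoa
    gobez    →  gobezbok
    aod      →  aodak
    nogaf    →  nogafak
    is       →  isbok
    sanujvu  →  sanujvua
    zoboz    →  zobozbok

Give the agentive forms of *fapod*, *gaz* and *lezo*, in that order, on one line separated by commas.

The pattern is sibilance of the final sound: -bok when the stem ends in a sibilant (*gobez*, *is*, *zoboz*); -ak when the stem ends in a non-sibilant consonant (*aod*, *nogaf*); -a when the stem ends in a vowel (*ozpeho*, *sanujvu*).
The final sound of *fapod* is /d/, which is a non-sibilant consonant, so the suffix is -ak, giving *fapodak*.
*gaz* — final sound /z/ (a sibilant) → -bok → *gazbok*.
The final sound of *lezo* is /o/, which is a vowel, so the suffix is -a, giving *lezoa*.

fapodak, gazbok, lezoa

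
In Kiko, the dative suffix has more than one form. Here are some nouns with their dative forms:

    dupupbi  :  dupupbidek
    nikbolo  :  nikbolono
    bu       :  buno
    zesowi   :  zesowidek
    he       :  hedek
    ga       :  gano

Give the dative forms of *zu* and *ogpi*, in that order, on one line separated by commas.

zuno, ogpidek

The alternation tracks the last vowel of the stem — -dek when the last vowel of the stem is a front vowel (*dupupbi*, *zesowi*, *he*); -no when the last vowel of the stem is a back vowel (*nikbolo*, *bu*, *ga*).
*zu* — last vowel /u/ (a back vowel) → -no → *zuno*.
*ogpi*: last vowel = /i/, a front vowel → -dek → *ogpidek*.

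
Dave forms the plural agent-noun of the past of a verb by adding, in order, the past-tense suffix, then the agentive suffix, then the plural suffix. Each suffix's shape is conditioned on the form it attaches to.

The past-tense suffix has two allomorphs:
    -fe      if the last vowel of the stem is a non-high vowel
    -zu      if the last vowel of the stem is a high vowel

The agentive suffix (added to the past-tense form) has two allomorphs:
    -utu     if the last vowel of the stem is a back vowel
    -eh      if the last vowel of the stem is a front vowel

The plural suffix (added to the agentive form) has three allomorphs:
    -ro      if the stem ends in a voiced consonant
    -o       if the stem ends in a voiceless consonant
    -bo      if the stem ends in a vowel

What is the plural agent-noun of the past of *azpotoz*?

azpotozfeeho

The last vowel of *azpotoz* is /o/, which is a non-high vowel, so the past-tense suffix is -fe, giving *azpotozfe*.
Since the last vowel of the past-tense form *azpotozfe* is /e/ (a front vowel), it takes -eh, giving *azpotozfeeh*.
Since the final sound of the agentive form *azpotozfeeh* is /h/ (a voiceless consonant), it takes -o, giving *azpotozfeeho*.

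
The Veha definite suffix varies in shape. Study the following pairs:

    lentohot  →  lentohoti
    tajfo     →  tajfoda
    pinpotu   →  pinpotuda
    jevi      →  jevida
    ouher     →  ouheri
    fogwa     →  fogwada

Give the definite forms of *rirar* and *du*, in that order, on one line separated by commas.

The alternation tracks the final sound of the stem — -i when the stem ends in a consonant (*lentohot*, *ouher*); -da when the stem ends in a vowel (*tajfo*, *pinpotu*, *jevi*, *fogwa*).
Since the final sound of *rirar* is /r/ (a consonant), it takes -i, giving *rirari*.
Since the final sound of *du* is /u/ (a vowel), it takes -da, giving *duda*.

rirari, duda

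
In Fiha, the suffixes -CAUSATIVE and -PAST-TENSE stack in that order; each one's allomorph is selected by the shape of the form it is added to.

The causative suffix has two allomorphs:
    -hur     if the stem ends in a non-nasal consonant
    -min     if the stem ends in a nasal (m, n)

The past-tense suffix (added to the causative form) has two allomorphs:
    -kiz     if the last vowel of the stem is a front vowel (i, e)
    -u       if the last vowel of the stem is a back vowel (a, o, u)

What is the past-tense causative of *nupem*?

*nupem* — final consonant /m/ (a nasal) → -min → *nupemmin*.
The causative form *nupemmin* — last vowel /i/ (a front vowel) → -kiz → *nupemminkiz*.

nupemminkiz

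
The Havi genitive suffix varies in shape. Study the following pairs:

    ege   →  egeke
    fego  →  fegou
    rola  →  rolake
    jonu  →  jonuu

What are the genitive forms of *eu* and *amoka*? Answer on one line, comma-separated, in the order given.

euu, amokake

The pattern is rounding harmony: -u when the last vowel of the stem is a rounded vowel (*fego*, *jonu*); -ke when the last vowel of the stem is an unrounded vowel (*ege*, *rola*).
*eu* — last vowel /u/ (a rounded vowel) → -u → *euu*.
*amoka* — last vowel /a/ (an unrounded vowel) → -ke → *amokake*.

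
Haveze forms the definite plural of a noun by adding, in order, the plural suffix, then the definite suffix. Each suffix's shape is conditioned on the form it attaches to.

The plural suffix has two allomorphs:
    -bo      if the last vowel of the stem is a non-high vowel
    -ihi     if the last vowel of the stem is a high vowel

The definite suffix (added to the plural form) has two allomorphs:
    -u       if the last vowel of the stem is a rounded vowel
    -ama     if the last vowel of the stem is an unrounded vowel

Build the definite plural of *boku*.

*boku* — last vowel /u/ (a high vowel) → -ihi → *bokuihi*.
Since the last vowel of the plural form *bokuihi* is /i/ (an unrounded vowel), it takes -ama, giving *bokuihiama*.

bokuihiama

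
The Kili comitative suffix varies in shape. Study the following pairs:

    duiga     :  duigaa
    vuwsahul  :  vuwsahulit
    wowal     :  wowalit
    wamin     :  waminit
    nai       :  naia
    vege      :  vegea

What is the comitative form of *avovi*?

The alternation tracks the final sound of the stem — -it when the stem ends in a consonant (*vuwsahul*, *wowal*, *wamin*); -a when the stem ends in a vowel (*duiga*, *nai*, *vege*).
*avovi* — final sound /i/ (a vowel) → -a → *avovia*.

avovia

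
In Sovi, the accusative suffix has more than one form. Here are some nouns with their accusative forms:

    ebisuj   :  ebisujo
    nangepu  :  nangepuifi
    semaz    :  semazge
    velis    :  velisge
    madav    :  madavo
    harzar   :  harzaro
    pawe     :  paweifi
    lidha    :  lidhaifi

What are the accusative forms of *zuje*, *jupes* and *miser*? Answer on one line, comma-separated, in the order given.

zujeifi, jupesge, misero

Looking at the final sound of each stem: -ge when the stem ends in a sibilant (*semaz*, *velis*); -o when the stem ends in a non-sibilant consonant (*ebisuj*, *madav*, *harzar*); -ifi when the stem ends in a vowel (*nangepu*, *pawe*, *lidha*).
Since the final sound of *zuje* is /e/ (a vowel), it takes -ifi, giving *zujeifi*.
*jupes*: final sound = /s/, a sibilant → -ge → *jupesge*.
*miser*: final sound = /r/, a non-sibilant consonant → -o → *misero*.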